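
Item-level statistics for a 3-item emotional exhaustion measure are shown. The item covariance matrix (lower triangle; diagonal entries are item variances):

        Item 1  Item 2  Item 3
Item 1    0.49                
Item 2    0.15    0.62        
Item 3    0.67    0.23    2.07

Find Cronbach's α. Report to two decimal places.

α = 0.60

Σσ²ᵢ = 0.49 + 0.62 + 2.07 = 3.18
Sum of the distinct covariances = 1.05
σ²_total = 3.18 + 2 × 1.05 = 5.28
α = (k/(k−1))·(1 − Σσ²ᵢ/σ²_total) = (3/2)·(1 − 3.18/5.28) = 0.60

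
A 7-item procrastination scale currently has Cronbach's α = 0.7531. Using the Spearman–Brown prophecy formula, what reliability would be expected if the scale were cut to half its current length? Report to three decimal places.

Length factor m = 1/2
α' = m·α / (1 − (1−m)·α)
   = 1/2 × 0.7531 / (1 − (1 − 1/2) × 0.7531)
   = 0.3765 / 0.6235 = 0.604

predicted reliability = 0.604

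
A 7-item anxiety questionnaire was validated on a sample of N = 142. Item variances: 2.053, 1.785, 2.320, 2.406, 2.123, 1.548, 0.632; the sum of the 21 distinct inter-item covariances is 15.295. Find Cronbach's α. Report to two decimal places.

Cronbach's α = 0.82

Σσ²ᵢ = 2.053 + 1.785 + 2.320 + 2.406 + 2.123 + 1.548 + 0.632 = 12.867
Sum of distinct covariances = 15.295
σ²_T = Σσ²ᵢ + 2·Σcov = 12.867 + 2 × 15.295 = 43.457
α = (7/6)·(1 − 12.867/43.457) = 0.82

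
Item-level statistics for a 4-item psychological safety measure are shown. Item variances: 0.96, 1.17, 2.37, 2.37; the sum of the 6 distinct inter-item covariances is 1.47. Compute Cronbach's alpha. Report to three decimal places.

α = 0.400

ΣVar(i) = 0.96 + 1.17 + 2.37 + 2.37 = 6.87
Sum of distinct covariances = 1.47
total variance = ΣVar(i) + 2·Σcov = 6.87 + 2 × 1.47 = 9.81
α = (4/3)·(1 − 6.87/9.81) = 0.400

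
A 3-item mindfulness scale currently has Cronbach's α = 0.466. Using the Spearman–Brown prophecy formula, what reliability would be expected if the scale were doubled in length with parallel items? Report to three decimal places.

predicted reliability = 0.636

Length factor m = 2
α' = m·α / (1 + (m−1)·α)
   = 2 × 0.466 / (1 + (2 − 1) × 0.466)
   = 0.9320 / 1.4660 = 0.636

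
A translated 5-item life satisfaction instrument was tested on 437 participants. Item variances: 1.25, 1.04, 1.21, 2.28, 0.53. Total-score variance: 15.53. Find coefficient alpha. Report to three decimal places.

ΣVar(i) = 1.25 + 1.04 + 1.21 + 2.28 + 0.53 = 6.31
α = (k/(k−1))·(1 − ΣVar(i)/total variance) = (5/4)·(1 − 6.31/15.53) = 0.742

coefficient alpha = 0.742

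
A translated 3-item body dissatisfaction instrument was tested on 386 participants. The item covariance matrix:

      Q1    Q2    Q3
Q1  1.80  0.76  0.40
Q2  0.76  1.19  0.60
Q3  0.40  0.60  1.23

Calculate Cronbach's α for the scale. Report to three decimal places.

Cronbach's α = 0.682

ΣVar(i) = 1.80 + 1.19 + 1.23 = 4.22
Σ_{i<j} σ_ij = 1.76
total variance = 4.22 + 2 × 1.76 = 7.74
α = (k/(k−1))·(1 − ΣVar(i)/total variance) = (3/2)·(1 − 4.22/7.74) = 0.682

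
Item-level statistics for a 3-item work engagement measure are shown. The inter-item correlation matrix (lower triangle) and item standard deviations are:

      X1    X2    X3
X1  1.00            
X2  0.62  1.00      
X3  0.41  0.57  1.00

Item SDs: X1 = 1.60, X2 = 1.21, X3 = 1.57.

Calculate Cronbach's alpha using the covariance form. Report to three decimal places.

Cronbach's alpha = 0.758

Σσ²ᵢ = 1.60² + 1.21² + 1.57² = 6.4890
Covariances σ_ij = r_ij · s_i · s_j:
  σ(X1,X2) = 0.62 × 1.60 × 1.21 = 1.2003
  σ(X1,X3) = 0.41 × 1.60 × 1.57 = 1.0299
  σ(X2,X3) = 0.57 × 1.21 × 1.57 = 1.0828
σ²_T = Σσ²ᵢ + 2·Σσ_ij = 6.4890 + 2 × 3.3130 = 13.1150
α = (3/2)·(1 − 6.4890/13.1150) = 0.758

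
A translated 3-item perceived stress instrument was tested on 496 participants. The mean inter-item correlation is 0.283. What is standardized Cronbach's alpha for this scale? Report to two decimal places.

α = 0.54

Standardized α = k·r̄ / (1 + (k−1)·r̄) = 3 × 0.283 / (1 + 2 × 0.283)
  = 0.8490 / 1.5660 = 0.54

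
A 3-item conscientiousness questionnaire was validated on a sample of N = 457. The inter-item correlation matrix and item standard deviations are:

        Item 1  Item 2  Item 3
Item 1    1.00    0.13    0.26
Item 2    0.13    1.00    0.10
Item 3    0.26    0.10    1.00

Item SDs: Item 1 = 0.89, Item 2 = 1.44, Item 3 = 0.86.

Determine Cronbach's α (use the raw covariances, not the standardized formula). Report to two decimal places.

Σσ²ᵢ = 0.89² + 1.44² + 0.86² = 3.6053
Covariances σ_ij = r_ij · s_i · s_j:
  σ(Item 1,Item 2) = 0.13 × 0.89 × 1.44 = 0.1666
  σ(Item 1,Item 3) = 0.26 × 0.89 × 0.86 = 0.1990
  σ(Item 2,Item 3) = 0.10 × 1.44 × 0.86 = 0.1238
σ²_T = Σσ²ᵢ + 2·Σσ_ij = 3.6053 + 2 × 0.4894 = 4.5841
α = (3/2)·(1 − 3.6053/4.5841) = 0.32

α = 0.32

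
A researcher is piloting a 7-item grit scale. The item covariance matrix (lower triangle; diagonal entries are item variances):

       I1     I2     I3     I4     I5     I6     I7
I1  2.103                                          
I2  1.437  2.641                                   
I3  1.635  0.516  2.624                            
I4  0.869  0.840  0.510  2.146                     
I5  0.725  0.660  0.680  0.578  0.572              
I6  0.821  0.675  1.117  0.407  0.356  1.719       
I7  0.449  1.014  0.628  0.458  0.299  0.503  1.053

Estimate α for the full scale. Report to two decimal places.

α = 0.82

ΣVar(i) = 2.103 + 2.641 + 2.624 + 2.146 + 0.572 + 1.719 + 1.053 = 12.858
Σ_{i<j} σ_ij = 15.177
σ²_T = 12.858 + 2 × 15.177 = 43.212
α = (k/(k−1))·(1 − ΣVar(i)/σ²_T) = (7/6)·(1 − 12.858/43.212) = 0.82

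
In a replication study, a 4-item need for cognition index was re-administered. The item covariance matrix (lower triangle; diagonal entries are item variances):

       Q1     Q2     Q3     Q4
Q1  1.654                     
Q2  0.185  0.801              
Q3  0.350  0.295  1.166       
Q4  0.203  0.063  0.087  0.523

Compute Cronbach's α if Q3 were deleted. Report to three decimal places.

Remaining items: Q1, Q2, Q4 (k = 3).
ΣVar(i) = 1.654 + 0.801 + 0.523 = 2.978
Var(T) = 2.978 + 2 × 0.451 = 3.880
α (item deleted) = (3/2)·(1 − 2.978/3.880) = 0.349

α = 0.349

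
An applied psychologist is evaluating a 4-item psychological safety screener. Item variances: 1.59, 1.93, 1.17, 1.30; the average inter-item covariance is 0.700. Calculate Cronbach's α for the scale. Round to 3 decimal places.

Cronbach's α = 0.778

Σσ²ᵢ = 1.59 + 1.93 + 1.17 + 1.30 = 5.99
Sum of the 6 distinct covariances = 6 × 0.700 = 4.200
σ²_total = Σσ²ᵢ + 2·Σcov = 5.99 + 2 × 4.200 = 14.390
α = (4/3)·(1 − 5.99/14.390) = 0.778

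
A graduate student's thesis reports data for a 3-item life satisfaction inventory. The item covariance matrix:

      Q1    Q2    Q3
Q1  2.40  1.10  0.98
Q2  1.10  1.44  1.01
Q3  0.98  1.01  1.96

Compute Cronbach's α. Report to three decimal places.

α = 0.774

sum of item variances = 2.40 + 1.44 + 1.96 = 5.80
Σ_{i<j} σ_ij = 3.09
total variance = 5.80 + 2 × 3.09 = 11.98
α = (k/(k−1))·(1 − sum of item variances/total variance) = (3/2)·(1 − 5.80/11.98) = 0.774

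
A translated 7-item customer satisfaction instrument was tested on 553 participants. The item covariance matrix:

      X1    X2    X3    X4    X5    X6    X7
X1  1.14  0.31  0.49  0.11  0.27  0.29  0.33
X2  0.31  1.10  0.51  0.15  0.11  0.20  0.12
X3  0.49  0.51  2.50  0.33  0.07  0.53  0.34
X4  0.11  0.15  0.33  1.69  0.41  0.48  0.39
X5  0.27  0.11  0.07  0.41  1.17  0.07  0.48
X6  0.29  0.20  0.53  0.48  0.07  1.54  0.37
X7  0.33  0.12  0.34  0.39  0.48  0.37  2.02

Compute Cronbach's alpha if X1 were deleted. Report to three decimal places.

Remaining items: X2, X3, X4, X5, X6, X7 (k = 6).
sum of item variances = 1.10 + 2.50 + 1.69 + 1.17 + 1.54 + 2.02 = 10.02
Var(T) = 10.02 + 2 × 4.56 = 19.14
α (item deleted) = (6/5)·(1 − 10.02/19.14) = 0.572

α = 0.572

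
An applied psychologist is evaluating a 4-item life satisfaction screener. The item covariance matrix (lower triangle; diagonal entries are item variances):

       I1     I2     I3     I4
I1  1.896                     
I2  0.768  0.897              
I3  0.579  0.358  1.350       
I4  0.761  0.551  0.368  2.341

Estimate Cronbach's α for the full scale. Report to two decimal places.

ΣVar(i) = 1.896 + 0.897 + 1.350 + 2.341 = 6.484
Sum of the distinct covariances = 3.385
σ²_T = 6.484 + 2 × 3.385 = 13.254
α = (k/(k−1))·(1 − ΣVar(i)/σ²_T) = (4/3)·(1 − 6.484/13.254) = 0.68

Cronbach's α = 0.68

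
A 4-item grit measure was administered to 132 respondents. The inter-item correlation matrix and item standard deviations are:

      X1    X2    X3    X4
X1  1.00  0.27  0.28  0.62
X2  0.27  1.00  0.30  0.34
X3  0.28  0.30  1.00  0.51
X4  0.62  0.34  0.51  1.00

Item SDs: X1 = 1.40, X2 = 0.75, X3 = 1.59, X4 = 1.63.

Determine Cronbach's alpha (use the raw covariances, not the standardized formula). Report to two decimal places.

Σσ²ᵢ = 1.40² + 0.75² + 1.59² + 1.63² = 7.7075
Covariances σ_ij = r_ij · s_i · s_j:
  σ(X1,X2) = 0.27 × 1.40 × 0.75 = 0.2835
  σ(X1,X3) = 0.28 × 1.40 × 1.59 = 0.6233
  σ(X1,X4) = 0.62 × 1.40 × 1.63 = 1.4148
  σ(X2,X3) = 0.30 × 0.75 × 1.59 = 0.3577
  σ(X2,X4) = 0.34 × 0.75 × 1.63 = 0.4156
  σ(X3,X4) = 0.51 × 1.59 × 1.63 = 1.3218
σ²_T = Σσ²ᵢ + 2·Σσ_ij = 7.7075 + 2 × 4.4167 = 16.5409
α = (4/3)·(1 − 7.7075/16.5409) = 0.71

Cronbach's alpha = 0.71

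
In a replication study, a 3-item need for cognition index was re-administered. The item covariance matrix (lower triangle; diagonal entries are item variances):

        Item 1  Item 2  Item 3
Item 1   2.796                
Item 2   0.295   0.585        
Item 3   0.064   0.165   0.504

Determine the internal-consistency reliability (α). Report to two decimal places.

α = 0.32

Σσᵢ² = 2.796 + 0.585 + 0.504 = 3.885
Sum of the distinct covariances = 0.524
σ²_total = 3.885 + 2 × 0.524 = 4.933
α = (k/(k−1))·(1 − Σσᵢ²/σ²_total) = (3/2)·(1 − 3.885/4.933) = 0.32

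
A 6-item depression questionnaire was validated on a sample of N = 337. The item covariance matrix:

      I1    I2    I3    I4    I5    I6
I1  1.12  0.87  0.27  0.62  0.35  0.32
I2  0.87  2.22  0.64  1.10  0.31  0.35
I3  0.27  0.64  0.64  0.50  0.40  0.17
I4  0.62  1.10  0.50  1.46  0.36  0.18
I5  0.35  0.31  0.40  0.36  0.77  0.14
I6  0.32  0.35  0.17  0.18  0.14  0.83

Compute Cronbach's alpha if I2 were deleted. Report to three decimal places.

Remaining items: I1, I3, I4, I5, I6 (k = 5).
Σσᵢ² = 1.12 + 0.64 + 1.46 + 0.77 + 0.83 = 4.82
Var(T) = 4.82 + 2 × 3.31 = 11.44
α (item deleted) = (5/4)·(1 − 4.82/11.44) = 0.723

Cronbach's alpha = 0.723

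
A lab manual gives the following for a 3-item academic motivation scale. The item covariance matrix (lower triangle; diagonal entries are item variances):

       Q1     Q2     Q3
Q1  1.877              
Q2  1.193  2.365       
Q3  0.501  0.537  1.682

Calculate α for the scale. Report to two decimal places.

α = 0.64

Σσᵢ² = 1.877 + 2.365 + 1.682 = 5.924
Sum of off-diagonal covariances = 2.231
total variance = 5.924 + 2 × 2.231 = 10.386
α = (k/(k−1))·(1 − Σσᵢ²/total variance) = (3/2)·(1 − 5.924/10.386) = 0.64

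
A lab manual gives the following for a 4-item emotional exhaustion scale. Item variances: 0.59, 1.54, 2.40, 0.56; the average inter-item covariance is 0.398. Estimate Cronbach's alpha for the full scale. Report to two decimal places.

sum of item variances = 0.59 + 1.54 + 2.40 + 0.56 = 5.09
Sum of the 6 distinct covariances = 6 × 0.398 = 2.388
total variance = sum of item variances + 2·Σcov = 5.09 + 2 × 2.388 = 9.866
α = (4/3)·(1 − 5.09/9.866) = 0.65

α = 0.65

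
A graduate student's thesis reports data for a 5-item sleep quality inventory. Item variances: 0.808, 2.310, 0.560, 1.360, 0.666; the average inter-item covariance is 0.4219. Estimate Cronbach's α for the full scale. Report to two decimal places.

α = 0.75

ΣVar(i) = 0.808 + 2.310 + 0.560 + 1.360 + 0.666 = 5.704
Sum of the 10 distinct covariances = 10 × 0.4219 = 4.2190
total variance = ΣVar(i) + 2·Σcov = 5.704 + 2 × 4.2190 = 14.1420
α = (5/4)·(1 − 5.704/14.1420) = 0.75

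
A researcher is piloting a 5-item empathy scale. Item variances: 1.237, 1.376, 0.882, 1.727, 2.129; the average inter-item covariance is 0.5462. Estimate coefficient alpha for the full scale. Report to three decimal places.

coefficient alpha = 0.747

Σσ²ᵢ = 1.237 + 1.376 + 0.882 + 1.727 + 2.129 = 7.351
Sum of the 10 distinct covariances = 10 × 0.5462 = 5.4620
Var(T) = Σσ²ᵢ + 2·Σcov = 7.351 + 2 × 5.4620 = 18.2750
α = (5/4)·(1 − 7.351/18.2750) = 0.747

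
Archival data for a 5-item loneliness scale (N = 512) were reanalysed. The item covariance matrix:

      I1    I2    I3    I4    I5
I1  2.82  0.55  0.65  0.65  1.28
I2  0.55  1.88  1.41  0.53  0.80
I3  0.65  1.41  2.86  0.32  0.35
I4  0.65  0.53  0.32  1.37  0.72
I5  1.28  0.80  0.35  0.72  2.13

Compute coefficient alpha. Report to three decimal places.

coefficient alpha = 0.710

Σσᵢ² = 2.82 + 1.88 + 2.86 + 1.37 + 2.13 = 11.06
Sum of off-diagonal covariances = 7.26
σ²_total = 11.06 + 2 × 7.26 = 25.58
α = (k/(k−1))·(1 − Σσᵢ²/σ²_total) = (5/4)·(1 − 11.06/25.58) = 0.710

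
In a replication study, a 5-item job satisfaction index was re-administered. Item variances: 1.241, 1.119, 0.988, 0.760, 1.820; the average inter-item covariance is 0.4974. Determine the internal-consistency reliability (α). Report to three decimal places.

ΣVar(i) = 1.241 + 1.119 + 0.988 + 0.760 + 1.820 = 5.928
Sum of the 10 distinct covariances = 10 × 0.4974 = 4.9740
σ²_total = ΣVar(i) + 2·Σcov = 5.928 + 2 × 4.9740 = 15.8760
α = (5/4)·(1 − 5.928/15.8760) = 0.783

α = 0.783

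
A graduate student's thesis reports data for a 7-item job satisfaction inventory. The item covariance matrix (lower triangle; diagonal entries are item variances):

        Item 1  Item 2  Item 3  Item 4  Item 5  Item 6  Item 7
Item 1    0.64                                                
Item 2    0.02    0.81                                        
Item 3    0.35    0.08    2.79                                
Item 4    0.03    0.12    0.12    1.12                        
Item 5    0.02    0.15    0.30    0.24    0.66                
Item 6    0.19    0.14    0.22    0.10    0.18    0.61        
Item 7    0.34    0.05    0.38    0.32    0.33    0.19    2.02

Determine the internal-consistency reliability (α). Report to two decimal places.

ΣVar(i) = 0.64 + 0.81 + 2.79 + 1.12 + 0.66 + 0.61 + 2.02 = 8.65
Sum of the distinct covariances = 3.87
total variance = 8.65 + 2 × 3.87 = 16.39
α = (k/(k−1))·(1 − ΣVar(i)/total variance) = (7/6)·(1 − 8.65/16.39) = 0.55

α = 0.55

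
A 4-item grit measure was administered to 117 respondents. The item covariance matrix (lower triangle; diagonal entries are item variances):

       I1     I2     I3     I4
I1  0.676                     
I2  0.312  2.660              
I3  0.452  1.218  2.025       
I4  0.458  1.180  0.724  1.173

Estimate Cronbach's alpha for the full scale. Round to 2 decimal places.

sum of item variances = 0.676 + 2.660 + 2.025 + 1.173 = 6.534
Sum of off-diagonal covariances = 4.344
σ²_total = 6.534 + 2 × 4.344 = 15.222
α = (k/(k−1))·(1 − sum of item variances/σ²_total) = (4/3)·(1 − 6.534/15.222) = 0.76

α = 0.76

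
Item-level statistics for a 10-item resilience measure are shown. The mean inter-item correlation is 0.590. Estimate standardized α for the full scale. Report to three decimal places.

Standardized α = k·r̄ / (1 + (k−1)·r̄) = 10 × 0.590 / (1 + 9 × 0.590)
  = 5.9000 / 6.3100 = 0.935

standardized α = 0.935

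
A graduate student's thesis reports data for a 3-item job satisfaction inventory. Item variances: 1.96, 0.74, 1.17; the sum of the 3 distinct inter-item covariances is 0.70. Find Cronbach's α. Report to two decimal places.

Cronbach's α = 0.40

sum of item variances = 1.96 + 0.74 + 1.17 = 3.87
Sum of distinct covariances = 0.70
Var(T) = sum of item variances + 2·Σcov = 3.87 + 2 × 0.70 = 5.27
α = (3/2)·(1 − 3.87/5.27) = 0.40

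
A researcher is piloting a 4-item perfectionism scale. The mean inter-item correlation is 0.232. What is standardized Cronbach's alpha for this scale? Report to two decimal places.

Standardized α = k·r̄ / (1 + (k−1)·r̄) = 4 × 0.232 / (1 + 3 × 0.232)
  = 0.9280 / 1.6960 = 0.55

standardized Cronbach's alpha = 0.55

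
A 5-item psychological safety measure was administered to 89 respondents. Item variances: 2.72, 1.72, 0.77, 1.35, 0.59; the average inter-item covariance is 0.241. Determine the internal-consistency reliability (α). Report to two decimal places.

α = 0.50

Σσᵢ² = 2.72 + 1.72 + 0.77 + 1.35 + 0.59 = 7.15
Sum of the 10 distinct covariances = 10 × 0.241 = 2.410
total variance = Σσᵢ² + 2·Σcov = 7.15 + 2 × 2.410 = 11.970
α = (5/4)·(1 − 7.15/11.970) = 0.50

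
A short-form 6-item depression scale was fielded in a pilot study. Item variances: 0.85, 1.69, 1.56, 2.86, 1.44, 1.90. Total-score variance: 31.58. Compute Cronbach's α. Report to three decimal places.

α = 0.809

Σσᵢ² = 0.85 + 1.69 + 1.56 + 2.86 + 1.44 + 1.90 = 10.30
α = (k/(k−1))·(1 − Σσᵢ²/Var(T)) = (6/5)·(1 − 10.30/31.58) = 0.809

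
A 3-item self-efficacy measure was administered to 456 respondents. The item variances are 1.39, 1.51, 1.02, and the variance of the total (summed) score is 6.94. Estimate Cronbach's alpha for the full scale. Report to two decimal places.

Cronbach's alpha = 0.65

Σσ²ᵢ = 1.39 + 1.51 + 1.02 = 3.92
α = (k/(k−1))·(1 − Σσ²ᵢ/total variance) = (3/2)·(1 − 3.92/6.94) = 0.65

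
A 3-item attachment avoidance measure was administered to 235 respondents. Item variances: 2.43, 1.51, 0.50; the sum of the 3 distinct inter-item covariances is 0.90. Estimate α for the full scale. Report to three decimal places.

α = 0.433

Σσ²ᵢ = 2.43 + 1.51 + 0.50 = 4.44
Sum of distinct covariances = 0.90
Var(T) = Σσ²ᵢ + 2·Σcov = 4.44 + 2 × 0.90 = 6.24
α = (3/2)·(1 − 4.44/6.24) = 0.433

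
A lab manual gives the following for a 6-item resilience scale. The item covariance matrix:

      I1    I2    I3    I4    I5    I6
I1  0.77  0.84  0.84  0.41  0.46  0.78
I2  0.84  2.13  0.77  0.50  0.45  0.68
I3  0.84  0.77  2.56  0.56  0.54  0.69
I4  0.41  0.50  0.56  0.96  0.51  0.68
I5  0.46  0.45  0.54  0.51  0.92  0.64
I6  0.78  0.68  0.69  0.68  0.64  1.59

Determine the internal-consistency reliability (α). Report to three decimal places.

α = 0.812

Σσ²ᵢ = 0.77 + 2.13 + 2.56 + 0.96 + 0.92 + 1.59 = 8.93
Sum of off-diagonal covariances = 9.35
σ²_total = 8.93 + 2 × 9.35 = 27.63
α = (k/(k−1))·(1 − Σσ²ᵢ/σ²_total) = (6/5)·(1 − 8.93/27.63) = 0.812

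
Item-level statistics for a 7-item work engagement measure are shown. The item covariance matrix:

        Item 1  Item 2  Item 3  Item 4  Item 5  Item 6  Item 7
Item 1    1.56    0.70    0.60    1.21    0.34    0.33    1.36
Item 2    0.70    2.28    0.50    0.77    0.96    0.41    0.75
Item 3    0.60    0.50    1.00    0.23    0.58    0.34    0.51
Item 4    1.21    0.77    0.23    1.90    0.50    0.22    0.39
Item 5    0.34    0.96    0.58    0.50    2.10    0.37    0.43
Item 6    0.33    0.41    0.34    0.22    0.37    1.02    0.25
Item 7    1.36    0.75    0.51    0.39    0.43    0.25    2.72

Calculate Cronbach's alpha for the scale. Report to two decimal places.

α = 0.76

ΣVar(i) = 1.56 + 2.28 + 1.00 + 1.90 + 2.10 + 1.02 + 2.72 = 12.58
Σ_{i<j} σ_ij = 11.75
Var(T) = 12.58 + 2 × 11.75 = 36.08
α = (k/(k−1))·(1 − ΣVar(i)/Var(T)) = (7/6)·(1 − 12.58/36.08) = 0.76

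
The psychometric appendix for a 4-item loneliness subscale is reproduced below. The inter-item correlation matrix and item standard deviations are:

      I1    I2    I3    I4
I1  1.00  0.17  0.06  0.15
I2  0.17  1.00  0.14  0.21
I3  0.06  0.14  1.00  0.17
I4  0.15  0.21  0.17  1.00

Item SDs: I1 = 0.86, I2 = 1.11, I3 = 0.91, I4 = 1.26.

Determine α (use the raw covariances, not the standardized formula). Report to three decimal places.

Σσ²ᵢ = 0.86² + 1.11² + 0.91² + 1.26² = 4.3874
Covariances σ_ij = r_ij · s_i · s_j:
  σ(I1,I2) = 0.17 × 0.86 × 1.11 = 0.1623
  σ(I1,I3) = 0.06 × 0.86 × 0.91 = 0.0470
  σ(I1,I4) = 0.15 × 0.86 × 1.26 = 0.1625
  σ(I2,I3) = 0.14 × 1.11 × 0.91 = 0.1414
  σ(I2,I4) = 0.21 × 1.11 × 1.26 = 0.2937
  σ(I3,I4) = 0.17 × 0.91 × 1.26 = 0.1949
σ²_T = Σσ²ᵢ + 2·Σσ_ij = 4.3874 + 2 × 1.0018 = 6.3910
α = (4/3)·(1 − 4.3874/6.3910) = 0.418

α = 0.418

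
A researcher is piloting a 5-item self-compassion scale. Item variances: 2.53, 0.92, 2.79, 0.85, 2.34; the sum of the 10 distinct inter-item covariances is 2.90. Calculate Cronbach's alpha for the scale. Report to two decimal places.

ΣVar(i) = 2.53 + 0.92 + 2.79 + 0.85 + 2.34 = 9.43
Sum of distinct covariances = 2.90
σ²_T = ΣVar(i) + 2·Σcov = 9.43 + 2 × 2.90 = 15.23
α = (5/4)·(1 − 9.43/15.23) = 0.48

α = 0.48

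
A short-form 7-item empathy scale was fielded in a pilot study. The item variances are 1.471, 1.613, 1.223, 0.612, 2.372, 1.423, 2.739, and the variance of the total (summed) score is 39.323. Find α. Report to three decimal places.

ΣVar(i) = 1.471 + 1.613 + 1.223 + 0.612 + 2.372 + 1.423 + 2.739 = 11.453
α = (k/(k−1))·(1 − ΣVar(i)/Var(T)) = (7/6)·(1 − 11.453/39.323) = 0.827

α = 0.827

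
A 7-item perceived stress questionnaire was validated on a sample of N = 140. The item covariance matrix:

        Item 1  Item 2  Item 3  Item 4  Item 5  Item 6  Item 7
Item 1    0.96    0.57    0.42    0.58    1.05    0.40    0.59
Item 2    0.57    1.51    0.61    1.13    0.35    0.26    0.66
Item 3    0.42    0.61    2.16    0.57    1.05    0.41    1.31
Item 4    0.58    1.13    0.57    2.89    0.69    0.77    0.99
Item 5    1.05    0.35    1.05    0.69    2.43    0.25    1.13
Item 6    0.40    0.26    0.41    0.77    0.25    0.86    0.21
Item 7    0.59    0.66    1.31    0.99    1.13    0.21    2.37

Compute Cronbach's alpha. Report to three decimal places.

sum of item variances = 0.96 + 1.51 + 2.16 + 2.89 + 2.43 + 0.86 + 2.37 = 13.18
Sum of off-diagonal covariances = 14.00
σ²_total = 13.18 + 2 × 14.00 = 41.18
α = (k/(k−1))·(1 − sum of item variances/σ²_total) = (7/6)·(1 − 13.18/41.18) = 0.793

α = 0.793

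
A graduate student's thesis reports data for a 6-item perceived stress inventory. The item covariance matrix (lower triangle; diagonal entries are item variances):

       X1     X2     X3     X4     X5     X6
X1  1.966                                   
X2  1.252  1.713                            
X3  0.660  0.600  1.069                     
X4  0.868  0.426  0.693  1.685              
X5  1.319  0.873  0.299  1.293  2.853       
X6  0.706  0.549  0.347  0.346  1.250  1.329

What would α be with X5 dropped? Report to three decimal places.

α = 0.780

Remaining items: X1, X2, X3, X4, X6 (k = 5).
sum of item variances = 1.966 + 1.713 + 1.069 + 1.685 + 1.329 = 7.762
σ²_T = 7.762 + 2 × 6.447 = 20.656
α (item deleted) = (5/4)·(1 − 7.762/20.656) = 0.780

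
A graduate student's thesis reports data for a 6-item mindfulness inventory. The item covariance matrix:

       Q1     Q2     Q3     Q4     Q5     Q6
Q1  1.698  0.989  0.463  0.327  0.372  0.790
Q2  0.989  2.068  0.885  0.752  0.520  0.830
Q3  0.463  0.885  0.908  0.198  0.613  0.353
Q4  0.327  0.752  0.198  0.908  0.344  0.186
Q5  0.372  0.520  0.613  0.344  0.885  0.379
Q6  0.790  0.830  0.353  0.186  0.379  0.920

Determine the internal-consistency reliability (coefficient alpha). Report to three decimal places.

coefficient alpha = 0.821

Σσ²ᵢ = 1.698 + 2.068 + 0.908 + 0.908 + 0.885 + 0.920 = 7.387
Σ_{i<j} σ_ij = 8.001
Var(T) = 7.387 + 2 × 8.001 = 23.389
α = (k/(k−1))·(1 − Σσ²ᵢ/Var(T)) = (6/5)·(1 − 7.387/23.389) = 0.821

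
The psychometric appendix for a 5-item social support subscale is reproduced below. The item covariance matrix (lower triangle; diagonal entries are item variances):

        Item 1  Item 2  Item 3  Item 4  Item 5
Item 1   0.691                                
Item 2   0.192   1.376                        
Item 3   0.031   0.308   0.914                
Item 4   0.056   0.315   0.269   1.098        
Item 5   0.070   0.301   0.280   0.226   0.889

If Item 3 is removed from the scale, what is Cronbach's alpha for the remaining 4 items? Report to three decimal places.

Cronbach's alpha = 0.485

Remaining items: Item 1, Item 2, Item 4, Item 5 (k = 4).
Σσ²ᵢ = 0.691 + 1.376 + 1.098 + 0.889 = 4.054
σ²_total = 4.054 + 2 × 1.160 = 6.374
α (item deleted) = (4/3)·(1 − 4.054/6.374) = 0.485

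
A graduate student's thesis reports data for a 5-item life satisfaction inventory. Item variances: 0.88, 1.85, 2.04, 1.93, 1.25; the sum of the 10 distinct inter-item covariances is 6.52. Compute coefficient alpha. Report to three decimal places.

sum of item variances = 0.88 + 1.85 + 2.04 + 1.93 + 1.25 = 7.95
Sum of distinct covariances = 6.52
total variance = sum of item variances + 2·Σcov = 7.95 + 2 × 6.52 = 20.99
α = (5/4)·(1 − 7.95/20.99) = 0.777

α = 0.777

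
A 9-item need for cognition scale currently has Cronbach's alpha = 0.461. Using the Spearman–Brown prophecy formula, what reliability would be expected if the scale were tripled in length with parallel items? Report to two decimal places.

predicted reliability = 0.72

Length factor m = 3
α' = m·α / (1 + (m−1)·α)
   = 3 × 0.461 / (1 + (3 − 1) × 0.461)
   = 1.3830 / 1.9220 = 0.72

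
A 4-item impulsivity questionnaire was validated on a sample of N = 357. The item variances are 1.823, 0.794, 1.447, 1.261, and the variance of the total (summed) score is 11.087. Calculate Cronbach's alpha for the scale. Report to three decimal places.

α = 0.693

Σσ²ᵢ = 1.823 + 0.794 + 1.447 + 1.261 = 5.325
α = (k/(k−1))·(1 − Σσ²ᵢ/total variance) = (4/3)·(1 − 5.325/11.087) = 0.693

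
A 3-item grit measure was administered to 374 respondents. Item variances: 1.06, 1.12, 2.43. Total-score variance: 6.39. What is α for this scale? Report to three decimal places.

α = 0.418

Σσ²ᵢ = 1.06 + 1.12 + 2.43 = 4.61
α = (k/(k−1))·(1 − Σσ²ᵢ/σ²_T) = (3/2)·(1 − 4.61/6.39) = 0.418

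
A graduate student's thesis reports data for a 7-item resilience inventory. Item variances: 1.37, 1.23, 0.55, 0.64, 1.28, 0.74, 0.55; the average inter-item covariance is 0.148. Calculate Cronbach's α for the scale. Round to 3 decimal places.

Cronbach's α = 0.577

sum of item variances = 1.37 + 1.23 + 0.55 + 0.64 + 1.28 + 0.74 + 0.55 = 6.36
Sum of the 21 distinct covariances = 21 × 0.148 = 3.108
Var(T) = sum of item variances + 2·Σcov = 6.36 + 2 × 3.108 = 12.576
α = (7/6)·(1 − 6.36/12.576) = 0.577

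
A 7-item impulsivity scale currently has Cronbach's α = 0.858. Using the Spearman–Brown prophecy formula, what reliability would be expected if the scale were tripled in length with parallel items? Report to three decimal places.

predicted reliability = 0.948

Length factor m = 3
α' = m·α / (1 + (m−1)·α)
   = 3 × 0.858 / (1 + (3 − 1) × 0.858)
   = 2.5740 / 2.7160 = 0.948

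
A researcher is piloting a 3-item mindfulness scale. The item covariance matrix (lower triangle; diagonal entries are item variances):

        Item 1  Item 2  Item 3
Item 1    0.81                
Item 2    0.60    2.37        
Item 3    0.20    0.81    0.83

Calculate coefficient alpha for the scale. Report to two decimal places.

α = 0.67

Σσ²ᵢ = 0.81 + 2.37 + 0.83 = 4.01
Sum of off-diagonal covariances = 1.61
σ²_total = 4.01 + 2 × 1.61 = 7.23
α = (k/(k−1))·(1 − Σσ²ᵢ/σ²_total) = (3/2)·(1 − 4.01/7.23) = 0.67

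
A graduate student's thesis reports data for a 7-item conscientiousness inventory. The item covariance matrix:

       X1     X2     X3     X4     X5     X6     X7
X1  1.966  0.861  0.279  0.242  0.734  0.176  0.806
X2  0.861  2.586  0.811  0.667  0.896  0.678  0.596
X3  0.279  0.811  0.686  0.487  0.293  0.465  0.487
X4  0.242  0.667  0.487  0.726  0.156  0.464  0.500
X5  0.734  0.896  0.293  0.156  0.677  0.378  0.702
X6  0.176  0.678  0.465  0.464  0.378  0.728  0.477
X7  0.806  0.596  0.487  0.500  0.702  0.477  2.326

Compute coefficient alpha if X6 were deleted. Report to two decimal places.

Remaining items: X1, X2, X3, X4, X5, X7 (k = 6).
sum of item variances = 1.966 + 2.586 + 0.686 + 0.726 + 0.677 + 2.326 = 8.967
σ²_total = 8.967 + 2 × 8.517 = 26.001
α (item deleted) = (6/5)·(1 − 8.967/26.001) = 0.79

α = 0.79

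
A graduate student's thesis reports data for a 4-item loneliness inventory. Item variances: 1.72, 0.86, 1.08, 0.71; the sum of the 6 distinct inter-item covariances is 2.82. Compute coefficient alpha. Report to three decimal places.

coefficient alpha = 0.751

sum of item variances = 1.72 + 0.86 + 1.08 + 0.71 = 4.37
Sum of distinct covariances = 2.82
σ²_total = sum of item variances + 2·Σcov = 4.37 + 2 × 2.82 = 10.01
α = (4/3)·(1 − 4.37/10.01) = 0.751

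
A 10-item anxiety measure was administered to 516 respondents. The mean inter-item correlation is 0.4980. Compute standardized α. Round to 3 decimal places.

Standardized α = k·r̄ / (1 + (k−1)·r̄) = 10 × 0.4980 / (1 + 9 × 0.4980)
  = 4.9800 / 5.4820 = 0.908

standardized α = 0.908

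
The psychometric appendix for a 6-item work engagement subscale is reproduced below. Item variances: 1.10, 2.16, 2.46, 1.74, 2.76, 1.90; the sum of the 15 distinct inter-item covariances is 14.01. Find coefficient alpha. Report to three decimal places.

sum of item variances = 1.10 + 2.16 + 2.46 + 1.74 + 2.76 + 1.90 = 12.12
Sum of distinct covariances = 14.01
total variance = sum of item variances + 2·Σcov = 12.12 + 2 × 14.01 = 40.14
α = (6/5)·(1 − 12.12/40.14) = 0.838

coefficient alpha = 0.838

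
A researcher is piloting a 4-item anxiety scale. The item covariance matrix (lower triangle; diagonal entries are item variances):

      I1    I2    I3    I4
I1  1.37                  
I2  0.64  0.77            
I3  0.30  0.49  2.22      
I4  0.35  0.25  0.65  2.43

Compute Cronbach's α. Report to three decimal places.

Σσᵢ² = 1.37 + 0.77 + 2.22 + 2.43 = 6.79
Σ_{i<j} σ_ij = 2.68
σ²_total = 6.79 + 2 × 2.68 = 12.15
α = (k/(k−1))·(1 − Σσᵢ²/σ²_total) = (4/3)·(1 − 6.79/12.15) = 0.588

α = 0.588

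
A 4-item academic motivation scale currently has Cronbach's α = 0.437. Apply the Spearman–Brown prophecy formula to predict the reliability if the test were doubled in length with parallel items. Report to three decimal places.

predicted reliability = 0.608

Length factor m = 2
α' = m·α / (1 + (m−1)·α)
   = 2 × 0.437 / (1 + (2 − 1) × 0.437)
   = 0.8740 / 1.4370 = 0.608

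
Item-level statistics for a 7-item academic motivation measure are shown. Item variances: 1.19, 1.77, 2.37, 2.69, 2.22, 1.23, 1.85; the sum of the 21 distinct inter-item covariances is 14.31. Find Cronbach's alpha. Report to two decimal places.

Σσ²ᵢ = 1.19 + 1.77 + 2.37 + 2.69 + 2.22 + 1.23 + 1.85 = 13.32
Sum of distinct covariances = 14.31
σ²_total = Σσ²ᵢ + 2·Σcov = 13.32 + 2 × 14.31 = 41.94
α = (7/6)·(1 − 13.32/41.94) = 0.80

α = 0.80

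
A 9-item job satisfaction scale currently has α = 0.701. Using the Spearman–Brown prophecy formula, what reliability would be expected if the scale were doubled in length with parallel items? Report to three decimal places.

Length factor m = 2
α' = m·α / (1 + (m−1)·α)
   = 2 × 0.701 / (1 + (2 − 1) × 0.701)
   = 1.4020 / 1.7010 = 0.824

predicted reliability = 0.824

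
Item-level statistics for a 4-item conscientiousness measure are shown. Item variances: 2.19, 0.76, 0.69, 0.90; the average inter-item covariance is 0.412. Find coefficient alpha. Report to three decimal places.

Σσᵢ² = 2.19 + 0.76 + 0.69 + 0.90 = 4.54
Sum of the 6 distinct covariances = 6 × 0.412 = 2.472
σ²_total = Σσᵢ² + 2·Σcov = 4.54 + 2 × 2.472 = 9.484
α = (4/3)·(1 − 4.54/9.484) = 0.695

coefficient alpha = 0.695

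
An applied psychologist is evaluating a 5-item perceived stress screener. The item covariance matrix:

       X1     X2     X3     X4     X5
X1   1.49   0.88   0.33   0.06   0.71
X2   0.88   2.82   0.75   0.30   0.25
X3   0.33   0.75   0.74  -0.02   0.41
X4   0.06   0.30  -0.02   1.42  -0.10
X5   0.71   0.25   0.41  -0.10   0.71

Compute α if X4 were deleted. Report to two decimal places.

Remaining items: X1, X2, X3, X5 (k = 4).
Σσ²ᵢ = 1.49 + 2.82 + 0.74 + 0.71 = 5.76
σ²_total = 5.76 + 2 × 3.33 = 12.42
α (item deleted) = (4/3)·(1 − 5.76/12.42) = 0.71

α = 0.71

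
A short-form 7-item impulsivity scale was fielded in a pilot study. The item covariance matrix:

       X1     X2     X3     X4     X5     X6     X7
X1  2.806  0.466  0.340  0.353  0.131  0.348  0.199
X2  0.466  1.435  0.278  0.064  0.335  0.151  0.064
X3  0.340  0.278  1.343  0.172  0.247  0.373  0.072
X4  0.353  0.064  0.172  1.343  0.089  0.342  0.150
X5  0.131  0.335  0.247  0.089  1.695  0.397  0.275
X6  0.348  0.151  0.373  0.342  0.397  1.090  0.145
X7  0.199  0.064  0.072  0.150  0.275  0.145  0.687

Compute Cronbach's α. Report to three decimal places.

Cronbach's α = 0.571

Σσᵢ² = 2.806 + 1.435 + 1.343 + 1.343 + 1.695 + 1.090 + 0.687 = 10.399
Sum of the distinct covariances = 4.991
σ²_total = 10.399 + 2 × 4.991 = 20.381
α = (k/(k−1))·(1 − Σσᵢ²/σ²_total) = (7/6)·(1 − 10.399/20.381) = 0.571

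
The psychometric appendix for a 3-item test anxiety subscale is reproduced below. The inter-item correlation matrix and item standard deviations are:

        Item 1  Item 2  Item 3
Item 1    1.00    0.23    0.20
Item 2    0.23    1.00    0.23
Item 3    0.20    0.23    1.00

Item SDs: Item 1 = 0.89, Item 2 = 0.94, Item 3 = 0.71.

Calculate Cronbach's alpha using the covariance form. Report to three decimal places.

Σσ²ᵢ = 0.89² + 0.94² + 0.71² = 2.1798
Covariances σ_ij = r_ij · s_i · s_j:
  σ(Item 1,Item 2) = 0.23 × 0.89 × 0.94 = 0.1924
  σ(Item 1,Item 3) = 0.20 × 0.89 × 0.71 = 0.1264
  σ(Item 2,Item 3) = 0.23 × 0.94 × 0.71 = 0.1535
σ²_T = Σσ²ᵢ + 2·Σσ_ij = 2.1798 + 2 × 0.4723 = 3.1244
α = (3/2)·(1 − 2.1798/3.1244) = 0.453

α = 0.453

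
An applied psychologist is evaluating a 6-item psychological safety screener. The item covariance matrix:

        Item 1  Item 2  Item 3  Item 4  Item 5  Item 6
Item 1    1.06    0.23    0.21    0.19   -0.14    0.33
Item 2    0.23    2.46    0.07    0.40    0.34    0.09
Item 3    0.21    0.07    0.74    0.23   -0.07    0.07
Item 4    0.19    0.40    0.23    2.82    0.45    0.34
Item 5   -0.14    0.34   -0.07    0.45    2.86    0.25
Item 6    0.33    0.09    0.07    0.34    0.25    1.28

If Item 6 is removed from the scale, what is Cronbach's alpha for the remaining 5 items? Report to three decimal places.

Remaining items: Item 1, Item 2, Item 3, Item 4, Item 5 (k = 5).
sum of item variances = 1.06 + 2.46 + 0.74 + 2.82 + 2.86 = 9.94
Var(T) = 9.94 + 2 × 1.91 = 13.76
α (item deleted) = (5/4)·(1 − 9.94/13.76) = 0.347

α = 0.347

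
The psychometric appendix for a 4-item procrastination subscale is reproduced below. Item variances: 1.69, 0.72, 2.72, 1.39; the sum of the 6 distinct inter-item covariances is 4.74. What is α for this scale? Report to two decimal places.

ΣVar(i) = 1.69 + 0.72 + 2.72 + 1.39 = 6.52
Sum of distinct covariances = 4.74
σ²_total = ΣVar(i) + 2·Σcov = 6.52 + 2 × 4.74 = 16.00
α = (4/3)·(1 − 6.52/16.00) = 0.79

α = 0.79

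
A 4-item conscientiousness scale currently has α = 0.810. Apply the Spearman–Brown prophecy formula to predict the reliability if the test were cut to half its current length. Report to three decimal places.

Length factor m = 1/2
α' = m·α / (1 − (1−m)·α)
   = 1/2 × 0.810 / (1 − (1 − 1/2) × 0.810)
   = 0.4050 / 0.5950 = 0.681

predicted reliability = 0.681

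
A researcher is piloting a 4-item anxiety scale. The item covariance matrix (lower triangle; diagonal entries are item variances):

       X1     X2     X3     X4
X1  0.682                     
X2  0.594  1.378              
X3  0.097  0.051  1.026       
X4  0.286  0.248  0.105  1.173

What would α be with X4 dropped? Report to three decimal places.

Remaining items: X1, X2, X3 (k = 3).
Σσ²ᵢ = 0.682 + 1.378 + 1.026 = 3.086
Var(T) = 3.086 + 2 × 0.742 = 4.570
α (item deleted) = (3/2)·(1 − 3.086/4.570) = 0.487

α = 0.487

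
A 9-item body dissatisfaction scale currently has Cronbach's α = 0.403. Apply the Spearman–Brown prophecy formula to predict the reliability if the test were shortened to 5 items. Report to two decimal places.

Length factor m = 5/9 = 0.5556
α' = m·α / (1 − (1−m)·α)
   = 5/9 × 0.403 / (1 − (1 − 5/9) × 0.403)
   = 0.2239 / 0.8209 = 0.27

predicted reliability = 0.27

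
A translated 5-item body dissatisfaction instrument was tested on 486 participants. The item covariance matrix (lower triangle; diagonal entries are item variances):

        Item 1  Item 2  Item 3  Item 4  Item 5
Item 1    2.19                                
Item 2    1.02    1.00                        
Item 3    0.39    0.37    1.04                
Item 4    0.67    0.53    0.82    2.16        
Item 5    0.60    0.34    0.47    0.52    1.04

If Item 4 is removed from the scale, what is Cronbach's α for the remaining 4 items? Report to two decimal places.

Remaining items: Item 1, Item 2, Item 3, Item 5 (k = 4).
sum of item variances = 2.19 + 1.00 + 1.04 + 1.04 = 5.27
total variance = 5.27 + 2 × 3.19 = 11.65
α (item deleted) = (4/3)·(1 − 5.27/11.65) = 0.73

Cronbach's α = 0.73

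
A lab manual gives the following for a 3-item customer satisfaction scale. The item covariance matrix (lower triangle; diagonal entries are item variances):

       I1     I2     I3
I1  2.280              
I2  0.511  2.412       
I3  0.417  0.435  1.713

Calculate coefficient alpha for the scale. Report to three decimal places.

Σσᵢ² = 2.280 + 2.412 + 1.713 = 6.405
Sum of off-diagonal covariances = 1.363
σ²_T = 6.405 + 2 × 1.363 = 9.131
α = (k/(k−1))·(1 − Σσᵢ²/σ²_T) = (3/2)·(1 − 6.405/9.131) = 0.448

α = 0.448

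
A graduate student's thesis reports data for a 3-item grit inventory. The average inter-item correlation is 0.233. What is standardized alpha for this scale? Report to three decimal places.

Standardized α = k·r̄ / (1 + (k−1)·r̄) = 3 × 0.233 / (1 + 2 × 0.233)
  = 0.6990 / 1.4660 = 0.477

standardized alpha = 0.477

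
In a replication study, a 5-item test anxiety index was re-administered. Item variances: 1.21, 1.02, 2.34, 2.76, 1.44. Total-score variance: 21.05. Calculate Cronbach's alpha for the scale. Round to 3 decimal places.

Σσᵢ² = 1.21 + 1.02 + 2.34 + 2.76 + 1.44 = 8.77
α = (k/(k−1))·(1 − Σσᵢ²/σ²_T) = (5/4)·(1 − 8.77/21.05) = 0.729

α = 0.729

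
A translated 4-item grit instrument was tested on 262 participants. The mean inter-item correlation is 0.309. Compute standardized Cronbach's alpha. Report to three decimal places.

Standardized α = k·r̄ / (1 + (k−1)·r̄) = 4 × 0.309 / (1 + 3 × 0.309)
  = 1.2360 / 1.9270 = 0.641

α = 0.641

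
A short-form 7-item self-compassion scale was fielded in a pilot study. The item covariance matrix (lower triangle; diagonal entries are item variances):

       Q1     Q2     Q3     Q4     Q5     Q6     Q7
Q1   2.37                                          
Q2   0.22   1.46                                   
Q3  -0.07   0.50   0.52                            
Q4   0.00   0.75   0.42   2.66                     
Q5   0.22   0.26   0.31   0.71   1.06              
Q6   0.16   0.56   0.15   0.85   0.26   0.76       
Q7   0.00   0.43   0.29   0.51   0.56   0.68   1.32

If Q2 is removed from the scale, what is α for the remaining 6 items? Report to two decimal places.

α = 0.65

Remaining items: Q1, Q3, Q4, Q5, Q6, Q7 (k = 6).
ΣVar(i) = 2.37 + 0.52 + 2.66 + 1.06 + 0.76 + 1.32 = 8.69
σ²_T = 8.69 + 2 × 5.05 = 18.79
α (item deleted) = (6/5)·(1 − 8.69/18.79) = 0.65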